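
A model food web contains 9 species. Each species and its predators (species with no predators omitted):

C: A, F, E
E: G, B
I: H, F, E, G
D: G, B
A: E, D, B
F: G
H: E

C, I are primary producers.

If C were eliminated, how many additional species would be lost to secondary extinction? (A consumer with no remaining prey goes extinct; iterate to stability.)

Remove C.
Round 1: A (all prey gone) → extinct.
Round 2: D (all prey gone) → extinct.
No further losses. Total secondary extinctions: 2.

2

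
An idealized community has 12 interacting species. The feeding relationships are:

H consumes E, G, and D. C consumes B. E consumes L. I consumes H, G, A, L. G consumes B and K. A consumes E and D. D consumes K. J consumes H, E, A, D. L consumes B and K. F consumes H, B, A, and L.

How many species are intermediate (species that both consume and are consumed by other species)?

6

Intermediate species (has both prey and predators): D, L, G, E, A, H.
Count: 6.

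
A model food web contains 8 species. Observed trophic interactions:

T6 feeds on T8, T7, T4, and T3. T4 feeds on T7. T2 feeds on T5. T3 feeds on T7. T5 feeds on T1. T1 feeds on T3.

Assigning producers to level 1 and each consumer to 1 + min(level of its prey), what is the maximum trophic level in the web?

Producers (level 1): T7, T8.
Following each consumer down to its lowest-level prey: T7 → T3 → T1 → T5 → T2 (levels 1 through 5).
All prey of T2 (T5 4) are at level 4 or above, so T2 is at level 1 + 4 = 5.
Every consumer has at least one prey at level 4 or below, so none exceeds level 5.

5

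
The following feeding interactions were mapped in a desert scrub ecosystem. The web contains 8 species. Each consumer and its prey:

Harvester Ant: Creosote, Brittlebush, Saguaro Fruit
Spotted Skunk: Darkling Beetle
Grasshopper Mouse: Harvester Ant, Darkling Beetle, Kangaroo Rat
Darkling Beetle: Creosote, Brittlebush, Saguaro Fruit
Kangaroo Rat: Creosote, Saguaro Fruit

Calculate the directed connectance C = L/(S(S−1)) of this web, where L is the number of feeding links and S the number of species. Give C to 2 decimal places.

C = 0.21

The web has S = 8 species and L = 12 feeding links.
C = L / (S(S−1)) = 12 / 56 = 0.2143 ≈ 0.21.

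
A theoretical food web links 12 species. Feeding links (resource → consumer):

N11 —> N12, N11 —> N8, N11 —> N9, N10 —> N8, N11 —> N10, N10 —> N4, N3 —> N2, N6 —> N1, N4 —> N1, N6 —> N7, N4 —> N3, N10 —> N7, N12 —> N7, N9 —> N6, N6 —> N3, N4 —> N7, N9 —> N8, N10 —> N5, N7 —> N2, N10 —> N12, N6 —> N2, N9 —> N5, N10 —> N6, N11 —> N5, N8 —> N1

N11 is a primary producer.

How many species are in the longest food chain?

One longest chain: N11 → N10 → N12 → N7 → N2.
It has 5 species and 4 links.

5 species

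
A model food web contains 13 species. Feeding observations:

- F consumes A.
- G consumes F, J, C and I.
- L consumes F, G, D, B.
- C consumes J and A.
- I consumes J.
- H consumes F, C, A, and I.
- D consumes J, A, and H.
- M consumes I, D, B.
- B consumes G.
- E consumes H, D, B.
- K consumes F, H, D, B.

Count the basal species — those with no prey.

Basal species (no prey listed): A, J.
Count: 2.

2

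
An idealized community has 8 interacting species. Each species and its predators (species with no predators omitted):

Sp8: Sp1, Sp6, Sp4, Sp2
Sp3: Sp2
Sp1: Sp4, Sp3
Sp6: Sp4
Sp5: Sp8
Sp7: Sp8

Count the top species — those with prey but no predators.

2

Top species (has prey, but nothing eats it): Sp4, Sp2.
Count: 2.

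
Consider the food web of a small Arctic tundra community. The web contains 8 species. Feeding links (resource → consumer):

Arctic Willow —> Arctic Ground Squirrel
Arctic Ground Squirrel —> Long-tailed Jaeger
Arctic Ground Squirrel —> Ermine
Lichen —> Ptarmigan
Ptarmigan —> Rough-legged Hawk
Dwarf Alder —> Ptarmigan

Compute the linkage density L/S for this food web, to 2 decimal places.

There are L = 6 links among S = 8 species.
L/S = 6/8 = 0.7500 ≈ 0.75.

L/S = 0.75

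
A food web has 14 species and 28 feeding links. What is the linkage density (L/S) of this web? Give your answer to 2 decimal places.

L/S = 2.00

There are L = 28 links among S = 14 species.
L/S = 28/14 = 2.0000 ≈ 2.00.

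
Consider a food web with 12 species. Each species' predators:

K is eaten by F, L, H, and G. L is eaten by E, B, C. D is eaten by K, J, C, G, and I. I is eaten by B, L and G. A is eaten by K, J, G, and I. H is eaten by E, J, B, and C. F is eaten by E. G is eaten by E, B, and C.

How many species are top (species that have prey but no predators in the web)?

Top species (has prey, but nothing eats it): C, J, E, B.
Count: 4.

4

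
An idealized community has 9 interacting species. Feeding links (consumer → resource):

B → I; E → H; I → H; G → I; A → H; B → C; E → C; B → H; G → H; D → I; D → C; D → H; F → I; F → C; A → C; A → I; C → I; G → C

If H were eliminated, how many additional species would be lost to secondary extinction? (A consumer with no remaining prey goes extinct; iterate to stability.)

8

Remove H.
Round 1: I (all prey gone) → extinct.
Round 2: C (all prey gone) → extinct.
Round 3: A (all prey gone), G (all prey gone), E (all prey gone), F (all prey gone), D (all prey gone), B (all prey gone) → extinct.
No further losses. Total secondary extinctions: 8.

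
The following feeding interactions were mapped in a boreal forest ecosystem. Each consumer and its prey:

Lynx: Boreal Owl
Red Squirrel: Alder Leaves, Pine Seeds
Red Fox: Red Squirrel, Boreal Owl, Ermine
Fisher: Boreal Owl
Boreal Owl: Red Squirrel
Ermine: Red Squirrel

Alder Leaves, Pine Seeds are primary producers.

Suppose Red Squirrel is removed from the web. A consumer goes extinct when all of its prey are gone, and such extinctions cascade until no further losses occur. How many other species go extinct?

5

Remove Red Squirrel.
Round 1: Boreal Owl (all prey gone), Ermine (all prey gone) → extinct.
Round 2: Lynx (all prey gone), Fisher (all prey gone), Red Fox (all prey gone) → extinct.
No further losses. Total secondary extinctions: 5.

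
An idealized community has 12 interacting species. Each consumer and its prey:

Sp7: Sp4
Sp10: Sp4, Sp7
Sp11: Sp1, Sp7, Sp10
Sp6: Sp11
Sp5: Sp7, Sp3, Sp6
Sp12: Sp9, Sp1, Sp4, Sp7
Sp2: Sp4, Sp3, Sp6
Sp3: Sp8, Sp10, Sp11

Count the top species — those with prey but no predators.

3

Top species (has prey, but nothing eats it): Sp12, Sp2, Sp5.
Count: 3.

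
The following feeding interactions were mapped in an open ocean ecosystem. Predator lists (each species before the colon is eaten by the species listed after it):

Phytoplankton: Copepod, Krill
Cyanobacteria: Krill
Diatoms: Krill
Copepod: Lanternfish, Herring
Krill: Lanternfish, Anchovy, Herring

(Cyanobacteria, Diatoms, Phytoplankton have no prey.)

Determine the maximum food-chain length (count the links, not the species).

One longest chain: Phytoplankton → Copepod → Lanternfish.
It has 3 species and 2 links.

2 links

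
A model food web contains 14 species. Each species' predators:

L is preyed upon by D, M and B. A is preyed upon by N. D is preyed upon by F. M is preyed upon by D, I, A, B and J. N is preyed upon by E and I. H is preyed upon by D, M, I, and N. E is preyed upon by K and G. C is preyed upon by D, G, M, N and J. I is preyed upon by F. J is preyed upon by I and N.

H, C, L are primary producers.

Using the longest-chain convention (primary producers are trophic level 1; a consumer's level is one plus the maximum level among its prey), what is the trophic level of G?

Trophic level 6

H is a producer → level 1.
M eats H (level 1); other prey at levels: C 1, L 1 → level 2.
J eats M (level 2); other prey at levels: C 1 → level 3.
N eats J (level 3); other prey at levels: H 1, C 1, A 3 → level 4.
E eats N → level 5.
G eats E (level 5); other prey at levels: C 1 → level 6.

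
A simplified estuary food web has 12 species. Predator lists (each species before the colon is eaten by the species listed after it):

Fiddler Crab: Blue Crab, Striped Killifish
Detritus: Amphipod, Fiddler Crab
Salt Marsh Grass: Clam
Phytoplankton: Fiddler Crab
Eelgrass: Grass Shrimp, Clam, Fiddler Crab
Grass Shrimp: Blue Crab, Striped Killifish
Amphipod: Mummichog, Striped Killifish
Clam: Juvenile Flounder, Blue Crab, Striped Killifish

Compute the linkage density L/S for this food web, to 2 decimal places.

L/S = 1.33

There are L = 16 links among S = 12 species.
L/S = 16/12 = 1.3333 ≈ 1.33.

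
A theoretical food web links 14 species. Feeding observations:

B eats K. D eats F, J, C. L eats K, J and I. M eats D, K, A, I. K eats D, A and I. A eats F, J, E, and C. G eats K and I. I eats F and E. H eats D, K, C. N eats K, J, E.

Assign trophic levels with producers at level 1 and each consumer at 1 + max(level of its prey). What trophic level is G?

Trophic level 4

J is a producer → level 1.
A eats J (level 1); other prey at levels: C 1, F 1, E 1 → level 2.
K eats A (level 2); other prey at levels: I 2, D 2 → level 3.
G eats K (level 3); other prey at levels: I 2 → level 4.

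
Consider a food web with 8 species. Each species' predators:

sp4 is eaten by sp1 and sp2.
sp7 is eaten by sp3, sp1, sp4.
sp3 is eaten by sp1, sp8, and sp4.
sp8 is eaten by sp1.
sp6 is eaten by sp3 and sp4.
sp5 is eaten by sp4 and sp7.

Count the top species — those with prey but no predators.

2

Top species (has prey, but nothing eats it): sp2, sp1.
Count: 2.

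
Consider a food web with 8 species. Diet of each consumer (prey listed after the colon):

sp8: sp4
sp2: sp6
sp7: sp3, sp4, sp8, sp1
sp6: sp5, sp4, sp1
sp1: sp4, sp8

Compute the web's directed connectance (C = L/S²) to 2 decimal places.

The web has S = 8 species and L = 11 feeding links.
C = L / S² = 11 / 64 = 0.1719 ≈ 0.17.

C = 0.17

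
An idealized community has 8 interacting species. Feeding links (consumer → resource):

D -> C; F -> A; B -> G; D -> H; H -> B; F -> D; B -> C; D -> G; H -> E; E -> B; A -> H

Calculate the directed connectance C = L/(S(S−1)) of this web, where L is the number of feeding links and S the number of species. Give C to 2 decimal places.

The web has S = 8 species and L = 11 feeding links.
C = L / (S(S−1)) = 11 / 56 = 0.1964 ≈ 0.20.

C = 0.20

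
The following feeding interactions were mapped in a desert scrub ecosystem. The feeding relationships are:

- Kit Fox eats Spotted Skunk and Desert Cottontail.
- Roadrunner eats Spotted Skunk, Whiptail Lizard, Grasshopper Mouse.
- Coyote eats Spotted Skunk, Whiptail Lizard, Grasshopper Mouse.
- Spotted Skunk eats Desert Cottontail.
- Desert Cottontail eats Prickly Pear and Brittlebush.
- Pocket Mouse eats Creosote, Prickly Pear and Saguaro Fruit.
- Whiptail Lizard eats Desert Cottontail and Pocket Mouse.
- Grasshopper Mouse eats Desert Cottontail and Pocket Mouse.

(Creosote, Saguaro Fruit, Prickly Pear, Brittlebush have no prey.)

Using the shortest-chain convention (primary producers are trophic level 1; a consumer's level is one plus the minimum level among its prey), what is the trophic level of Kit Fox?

Prickly Pear is a producer → level 1.
Desert Cottontail eats Prickly Pear → level 2.
Kit Fox eats Desert Cottontail → level 3.
No prey of Kit Fox is below level 2, so 3 is the minimum.

Trophic level 3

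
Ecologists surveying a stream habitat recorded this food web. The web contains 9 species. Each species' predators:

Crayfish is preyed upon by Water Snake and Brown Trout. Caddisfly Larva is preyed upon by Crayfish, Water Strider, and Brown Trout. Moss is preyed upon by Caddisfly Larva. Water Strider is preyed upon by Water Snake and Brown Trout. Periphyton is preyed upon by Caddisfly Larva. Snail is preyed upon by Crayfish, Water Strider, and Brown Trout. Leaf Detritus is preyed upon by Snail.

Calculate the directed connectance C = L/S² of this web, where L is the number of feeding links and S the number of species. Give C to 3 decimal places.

C = 0.160

The web has S = 9 species and L = 13 feeding links.
C = L / S² = 13 / 81 = 0.1605 ≈ 0.160.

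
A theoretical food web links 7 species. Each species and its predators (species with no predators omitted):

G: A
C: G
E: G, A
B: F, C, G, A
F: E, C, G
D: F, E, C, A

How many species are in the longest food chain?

One longest chain: B → F → E → G → A.
It has 5 species and 4 links.

5 species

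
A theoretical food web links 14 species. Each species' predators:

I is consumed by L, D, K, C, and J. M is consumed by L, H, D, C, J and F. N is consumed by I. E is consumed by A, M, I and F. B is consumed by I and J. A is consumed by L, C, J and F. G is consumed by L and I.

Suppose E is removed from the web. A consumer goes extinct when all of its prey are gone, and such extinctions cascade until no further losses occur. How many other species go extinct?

Remove E.
Round 1: A (all prey gone), M (all prey gone) → extinct.
Round 2: H (all prey gone), F (all prey gone) → extinct.
No further losses. Total secondary extinctions: 4.

4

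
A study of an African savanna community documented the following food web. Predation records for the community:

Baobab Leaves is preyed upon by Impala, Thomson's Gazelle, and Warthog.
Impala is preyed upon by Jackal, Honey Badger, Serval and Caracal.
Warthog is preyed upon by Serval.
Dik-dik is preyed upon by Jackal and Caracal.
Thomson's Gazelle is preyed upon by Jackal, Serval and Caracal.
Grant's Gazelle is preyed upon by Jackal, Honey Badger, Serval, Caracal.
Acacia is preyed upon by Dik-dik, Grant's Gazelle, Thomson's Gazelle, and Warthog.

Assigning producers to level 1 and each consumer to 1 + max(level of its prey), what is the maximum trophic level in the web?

Producers (level 1): Acacia, Baobab Leaves.
Acacia → Grant's Gazelle → Caracal gives Caracal level 3.
No species has a prey at level 3, so no species reaches level 4.

3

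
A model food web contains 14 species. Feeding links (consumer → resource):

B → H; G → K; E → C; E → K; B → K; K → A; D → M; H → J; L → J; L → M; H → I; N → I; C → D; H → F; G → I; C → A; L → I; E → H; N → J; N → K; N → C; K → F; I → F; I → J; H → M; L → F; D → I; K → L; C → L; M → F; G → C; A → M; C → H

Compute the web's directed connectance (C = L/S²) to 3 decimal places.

C = 0.168

The web has S = 14 species and L = 33 feeding links.
C = L / S² = 33 / 196 = 0.1684 ≈ 0.168.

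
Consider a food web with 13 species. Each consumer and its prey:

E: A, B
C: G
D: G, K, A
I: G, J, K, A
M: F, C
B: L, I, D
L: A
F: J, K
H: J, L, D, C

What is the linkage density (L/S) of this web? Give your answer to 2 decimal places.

There are L = 22 links among S = 13 species.
L/S = 22/13 = 1.6923 ≈ 1.69.

L/S = 1.69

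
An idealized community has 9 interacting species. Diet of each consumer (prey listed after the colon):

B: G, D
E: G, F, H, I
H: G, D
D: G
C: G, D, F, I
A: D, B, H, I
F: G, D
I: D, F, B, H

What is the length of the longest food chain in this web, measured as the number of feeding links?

One longest chain: G → D → F → I → A.
It has 5 species and 4 links.

4 links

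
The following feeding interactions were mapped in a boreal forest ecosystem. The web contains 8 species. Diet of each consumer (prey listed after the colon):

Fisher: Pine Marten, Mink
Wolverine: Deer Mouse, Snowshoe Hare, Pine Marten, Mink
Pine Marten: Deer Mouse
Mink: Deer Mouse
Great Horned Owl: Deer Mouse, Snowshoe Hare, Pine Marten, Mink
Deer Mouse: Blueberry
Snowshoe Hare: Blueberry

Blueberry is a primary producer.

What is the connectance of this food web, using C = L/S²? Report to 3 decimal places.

The web has S = 8 species and L = 14 feeding links.
C = L / S² = 14 / 64 = 0.2188 ≈ 0.219.

C = 0.219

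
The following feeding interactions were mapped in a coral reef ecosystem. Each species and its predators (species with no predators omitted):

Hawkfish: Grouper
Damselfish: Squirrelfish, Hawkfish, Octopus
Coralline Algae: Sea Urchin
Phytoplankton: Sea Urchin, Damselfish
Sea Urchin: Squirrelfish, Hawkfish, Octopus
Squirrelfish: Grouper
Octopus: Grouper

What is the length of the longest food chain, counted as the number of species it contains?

4 species

One longest chain: Coralline Algae → Sea Urchin → Squirrelfish → Grouper.
It has 4 species and 3 links.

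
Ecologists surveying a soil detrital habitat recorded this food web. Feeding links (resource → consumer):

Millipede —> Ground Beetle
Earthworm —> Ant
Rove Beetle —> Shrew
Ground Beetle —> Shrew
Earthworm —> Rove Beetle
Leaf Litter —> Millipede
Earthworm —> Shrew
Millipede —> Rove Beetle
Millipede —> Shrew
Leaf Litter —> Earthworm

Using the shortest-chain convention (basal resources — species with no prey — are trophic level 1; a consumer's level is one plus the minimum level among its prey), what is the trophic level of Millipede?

Leaf Litter has no prey (basal) → level 1.
Millipede eats Leaf Litter → level 2.

Trophic level 2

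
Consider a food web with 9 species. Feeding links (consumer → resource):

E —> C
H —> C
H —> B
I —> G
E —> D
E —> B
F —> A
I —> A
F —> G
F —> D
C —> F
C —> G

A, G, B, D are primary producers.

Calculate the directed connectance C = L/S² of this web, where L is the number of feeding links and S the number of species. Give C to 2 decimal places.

The web has S = 9 species and L = 12 feeding links.
C = L / S² = 12 / 81 = 0.1481 ≈ 0.15.

C = 0.15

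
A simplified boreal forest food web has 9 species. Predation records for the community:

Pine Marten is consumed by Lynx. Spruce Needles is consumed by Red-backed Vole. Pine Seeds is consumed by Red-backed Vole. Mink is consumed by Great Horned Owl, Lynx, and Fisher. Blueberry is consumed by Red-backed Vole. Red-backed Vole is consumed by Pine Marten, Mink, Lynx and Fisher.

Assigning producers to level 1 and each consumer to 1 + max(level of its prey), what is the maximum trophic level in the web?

4

Producers (level 1): Blueberry, Pine Seeds, Spruce Needles.
Blueberry → Red-backed Vole → Mink → Lynx gives Lynx level 4.
No species has a prey at level 4, so no species reaches level 5.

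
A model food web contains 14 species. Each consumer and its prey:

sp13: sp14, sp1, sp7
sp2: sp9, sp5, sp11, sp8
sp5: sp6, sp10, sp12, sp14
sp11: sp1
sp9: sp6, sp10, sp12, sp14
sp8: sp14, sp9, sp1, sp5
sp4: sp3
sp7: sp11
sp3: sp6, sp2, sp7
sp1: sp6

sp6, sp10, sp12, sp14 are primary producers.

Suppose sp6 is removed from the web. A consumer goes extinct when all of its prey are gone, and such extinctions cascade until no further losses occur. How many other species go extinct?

Remove sp6.
Round 1: sp1 (all prey gone) → extinct.
Round 2: sp11 (all prey gone) → extinct.
Round 3: sp7 (all prey gone) → extinct.
No further losses. Total secondary extinctions: 3.

3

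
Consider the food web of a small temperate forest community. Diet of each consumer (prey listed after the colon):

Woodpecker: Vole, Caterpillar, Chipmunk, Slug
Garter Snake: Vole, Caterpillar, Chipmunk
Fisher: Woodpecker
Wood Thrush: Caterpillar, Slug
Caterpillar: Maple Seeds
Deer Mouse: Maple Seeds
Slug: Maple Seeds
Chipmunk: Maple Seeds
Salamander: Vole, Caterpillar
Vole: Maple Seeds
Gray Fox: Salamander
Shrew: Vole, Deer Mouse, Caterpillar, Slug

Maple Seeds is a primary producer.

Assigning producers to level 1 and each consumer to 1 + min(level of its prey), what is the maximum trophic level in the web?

4

Producers (level 1): Maple Seeds.
Following each consumer down to its lowest-level prey: Maple Seeds → Vole → Salamander → Gray Fox (levels 1 through 4).
All prey of Gray Fox (Salamander 3) are at level 3 or above, so Gray Fox is at level 1 + 3 = 4.
Every consumer has at least one prey at level 3 or below, so none exceeds level 4.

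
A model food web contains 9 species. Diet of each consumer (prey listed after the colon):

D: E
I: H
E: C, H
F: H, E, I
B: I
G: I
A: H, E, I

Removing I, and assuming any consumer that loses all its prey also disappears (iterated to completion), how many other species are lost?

Remove I.
Round 1: G (all prey gone), B (all prey gone) → extinct.
No further losses. Total secondary extinctions: 2.

2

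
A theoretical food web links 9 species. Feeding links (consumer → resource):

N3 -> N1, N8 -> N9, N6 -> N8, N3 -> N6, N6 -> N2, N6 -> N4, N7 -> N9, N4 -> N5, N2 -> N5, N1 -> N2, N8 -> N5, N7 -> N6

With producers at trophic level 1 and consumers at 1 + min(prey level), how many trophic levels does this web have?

4

Producers (level 1): N5, N9.
Following each consumer down to its lowest-level prey: N5 → N2 → N1 → N3 (levels 1 through 4).
All prey of N3 (N1 3, N6 3) are at level 3 or above, so N3 is at level 1 + 3 = 4.
Every consumer has at least one prey at level 3 or below, so none exceeds level 4.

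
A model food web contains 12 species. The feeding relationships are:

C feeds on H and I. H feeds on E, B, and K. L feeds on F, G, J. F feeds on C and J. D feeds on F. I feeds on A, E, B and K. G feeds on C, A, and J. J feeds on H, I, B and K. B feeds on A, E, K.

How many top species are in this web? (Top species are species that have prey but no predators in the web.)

Top species (has prey, but nothing eats it): L, D.
Count: 2.

2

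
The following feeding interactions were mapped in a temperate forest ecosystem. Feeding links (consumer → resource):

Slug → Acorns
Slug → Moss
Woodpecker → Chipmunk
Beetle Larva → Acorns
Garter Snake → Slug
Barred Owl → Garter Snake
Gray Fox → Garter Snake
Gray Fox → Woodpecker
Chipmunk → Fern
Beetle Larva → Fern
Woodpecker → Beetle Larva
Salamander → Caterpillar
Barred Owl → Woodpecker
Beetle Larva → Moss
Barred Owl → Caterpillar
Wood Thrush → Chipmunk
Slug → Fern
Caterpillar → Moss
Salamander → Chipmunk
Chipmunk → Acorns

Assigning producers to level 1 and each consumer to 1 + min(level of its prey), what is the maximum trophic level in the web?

Producers (level 1): Moss, Acorns, Fern.
Following each consumer down to its lowest-level prey: Moss → Beetle Larva → Woodpecker → Gray Fox (levels 1 through 4).
All prey of Gray Fox (Woodpecker 3, Garter Snake 3) are at level 3 or above, so Gray Fox is at level 1 + 3 = 4.
Every consumer has at least one prey at level 3 or below, so none exceeds level 4.

4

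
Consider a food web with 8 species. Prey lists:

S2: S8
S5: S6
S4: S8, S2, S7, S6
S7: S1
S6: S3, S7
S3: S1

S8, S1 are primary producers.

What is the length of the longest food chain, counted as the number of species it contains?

One longest chain: S1 → S3 → S6 → S4.
It has 4 species and 3 links.

4 species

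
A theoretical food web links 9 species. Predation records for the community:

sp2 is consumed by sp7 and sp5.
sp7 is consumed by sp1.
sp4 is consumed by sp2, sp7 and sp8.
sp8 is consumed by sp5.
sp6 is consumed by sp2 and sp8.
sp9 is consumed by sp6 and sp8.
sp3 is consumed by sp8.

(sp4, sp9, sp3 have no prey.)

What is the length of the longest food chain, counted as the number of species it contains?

5 species

One longest chain: sp9 → sp6 → sp2 → sp7 → sp1.
It has 5 species and 4 links.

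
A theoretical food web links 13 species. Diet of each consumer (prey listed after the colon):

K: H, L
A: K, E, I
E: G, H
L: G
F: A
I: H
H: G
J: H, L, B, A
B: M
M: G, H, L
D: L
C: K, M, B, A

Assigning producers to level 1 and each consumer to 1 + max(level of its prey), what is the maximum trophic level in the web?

Producers (level 1): G.
G → H → M → B → C gives C level 5.
No species has a prey at level 5, so no species reaches level 6.

5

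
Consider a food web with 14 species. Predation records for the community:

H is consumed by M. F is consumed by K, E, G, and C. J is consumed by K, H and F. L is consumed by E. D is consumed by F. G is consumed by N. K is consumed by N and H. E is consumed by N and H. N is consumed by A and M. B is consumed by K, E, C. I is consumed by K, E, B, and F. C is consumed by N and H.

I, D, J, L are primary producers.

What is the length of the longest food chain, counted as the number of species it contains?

5 species

One longest chain: I → F → E → N → M.
It has 5 species and 4 links.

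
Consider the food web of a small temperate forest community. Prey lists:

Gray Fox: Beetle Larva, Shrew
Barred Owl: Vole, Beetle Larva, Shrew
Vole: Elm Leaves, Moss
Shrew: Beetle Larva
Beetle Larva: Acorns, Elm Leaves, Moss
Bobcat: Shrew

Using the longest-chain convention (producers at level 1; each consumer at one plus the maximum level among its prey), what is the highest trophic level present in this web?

Producers (level 1): Acorns, Elm Leaves, Moss.
Acorns → Beetle Larva → Shrew → Gray Fox gives Gray Fox level 4.
No species has a prey at level 4, so no species reaches level 5.

4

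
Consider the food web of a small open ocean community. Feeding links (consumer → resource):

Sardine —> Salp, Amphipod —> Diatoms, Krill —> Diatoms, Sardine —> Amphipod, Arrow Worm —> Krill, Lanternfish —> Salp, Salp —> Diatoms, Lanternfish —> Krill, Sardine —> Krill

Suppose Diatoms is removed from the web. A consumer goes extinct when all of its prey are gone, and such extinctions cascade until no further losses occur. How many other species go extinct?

6

Remove Diatoms.
Round 1: Krill (all prey gone), Amphipod (all prey gone), Salp (all prey gone) → extinct.
Round 2: Lanternfish (all prey gone), Arrow Worm (all prey gone), Sardine (all prey gone) → extinct.
No further losses. Total secondary extinctions: 6.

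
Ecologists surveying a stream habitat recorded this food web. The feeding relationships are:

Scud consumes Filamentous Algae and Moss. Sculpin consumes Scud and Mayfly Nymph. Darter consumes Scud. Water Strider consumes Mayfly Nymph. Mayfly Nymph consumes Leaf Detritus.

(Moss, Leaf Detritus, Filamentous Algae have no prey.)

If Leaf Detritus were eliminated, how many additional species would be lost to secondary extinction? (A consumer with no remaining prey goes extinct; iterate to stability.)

Remove Leaf Detritus.
Round 1: Mayfly Nymph (all prey gone) → extinct.
Round 2: Water Strider (all prey gone) → extinct.
No further losses. Total secondary extinctions: 2.

2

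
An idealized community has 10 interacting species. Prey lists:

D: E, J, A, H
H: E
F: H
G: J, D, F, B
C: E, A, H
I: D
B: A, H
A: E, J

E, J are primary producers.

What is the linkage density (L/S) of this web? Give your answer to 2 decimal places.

There are L = 18 links among S = 10 species.
L/S = 18/10 = 1.8000 ≈ 1.80.

L/S = 1.80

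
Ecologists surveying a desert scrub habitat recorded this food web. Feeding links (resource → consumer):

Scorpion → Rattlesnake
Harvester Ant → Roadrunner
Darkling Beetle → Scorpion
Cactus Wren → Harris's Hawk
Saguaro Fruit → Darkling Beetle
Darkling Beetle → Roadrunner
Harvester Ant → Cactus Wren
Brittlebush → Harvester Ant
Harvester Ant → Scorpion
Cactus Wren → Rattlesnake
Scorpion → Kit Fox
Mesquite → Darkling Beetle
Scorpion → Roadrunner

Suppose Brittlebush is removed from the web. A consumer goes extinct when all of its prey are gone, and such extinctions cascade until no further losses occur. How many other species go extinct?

Remove Brittlebush.
Round 1: Harvester Ant (all prey gone) → extinct.
Round 2: Cactus Wren (all prey gone) → extinct.
Round 3: Harris's Hawk (all prey gone) → extinct.
No further losses. Total secondary extinctions: 3.

3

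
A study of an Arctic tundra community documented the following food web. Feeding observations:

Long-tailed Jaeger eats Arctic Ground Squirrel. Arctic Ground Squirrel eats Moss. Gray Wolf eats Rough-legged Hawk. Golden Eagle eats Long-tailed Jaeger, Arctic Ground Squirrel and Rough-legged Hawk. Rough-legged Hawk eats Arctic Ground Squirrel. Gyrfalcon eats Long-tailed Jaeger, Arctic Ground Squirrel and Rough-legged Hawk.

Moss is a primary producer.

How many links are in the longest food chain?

One longest chain: Moss → Arctic Ground Squirrel → Rough-legged Hawk → Golden Eagle.
It has 4 species and 3 links.

3 links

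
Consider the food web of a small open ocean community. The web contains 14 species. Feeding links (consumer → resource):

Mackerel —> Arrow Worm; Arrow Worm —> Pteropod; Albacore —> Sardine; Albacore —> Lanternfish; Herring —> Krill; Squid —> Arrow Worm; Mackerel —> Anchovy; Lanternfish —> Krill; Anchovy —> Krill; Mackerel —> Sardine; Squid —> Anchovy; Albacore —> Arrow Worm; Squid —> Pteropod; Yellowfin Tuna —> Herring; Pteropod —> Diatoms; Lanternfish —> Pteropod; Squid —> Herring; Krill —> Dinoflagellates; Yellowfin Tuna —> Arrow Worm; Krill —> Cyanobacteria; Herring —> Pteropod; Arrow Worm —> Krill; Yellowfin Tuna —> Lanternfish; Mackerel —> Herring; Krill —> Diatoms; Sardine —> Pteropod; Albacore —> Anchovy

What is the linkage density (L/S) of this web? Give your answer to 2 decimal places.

L/S = 1.93

There are L = 27 links among S = 14 species.
L/S = 27/14 = 1.9286 ≈ 1.93.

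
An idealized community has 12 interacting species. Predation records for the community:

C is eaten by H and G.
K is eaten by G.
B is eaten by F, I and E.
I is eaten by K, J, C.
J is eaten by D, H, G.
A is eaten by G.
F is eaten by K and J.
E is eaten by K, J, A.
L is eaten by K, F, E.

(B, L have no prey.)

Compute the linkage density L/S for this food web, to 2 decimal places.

L/S = 1.75

There are L = 21 links among S = 12 species.
L/S = 21/12 = 1.7500 ≈ 1.75.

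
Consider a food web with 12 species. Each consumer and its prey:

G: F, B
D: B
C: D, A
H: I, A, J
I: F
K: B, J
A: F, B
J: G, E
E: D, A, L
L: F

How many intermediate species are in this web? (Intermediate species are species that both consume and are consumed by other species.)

Intermediate species (has both prey and predators): I, D, A, L, G, E, J.
Count: 7.

7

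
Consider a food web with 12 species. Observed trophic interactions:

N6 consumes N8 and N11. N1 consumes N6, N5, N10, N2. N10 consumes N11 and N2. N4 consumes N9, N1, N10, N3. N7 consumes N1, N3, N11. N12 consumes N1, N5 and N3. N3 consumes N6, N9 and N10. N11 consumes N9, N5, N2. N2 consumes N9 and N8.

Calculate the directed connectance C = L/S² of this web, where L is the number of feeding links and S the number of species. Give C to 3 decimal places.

C = 0.181

The web has S = 12 species and L = 26 feeding links.
C = L / S² = 26 / 144 = 0.1806 ≈ 0.181.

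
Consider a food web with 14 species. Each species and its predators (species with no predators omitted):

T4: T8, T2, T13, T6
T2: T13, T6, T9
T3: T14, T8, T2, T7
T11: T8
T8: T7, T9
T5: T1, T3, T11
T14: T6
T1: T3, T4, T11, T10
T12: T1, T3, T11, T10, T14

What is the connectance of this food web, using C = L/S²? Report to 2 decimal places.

The web has S = 14 species and L = 27 feeding links.
C = L / S² = 27 / 196 = 0.1378 ≈ 0.14.

C = 0.14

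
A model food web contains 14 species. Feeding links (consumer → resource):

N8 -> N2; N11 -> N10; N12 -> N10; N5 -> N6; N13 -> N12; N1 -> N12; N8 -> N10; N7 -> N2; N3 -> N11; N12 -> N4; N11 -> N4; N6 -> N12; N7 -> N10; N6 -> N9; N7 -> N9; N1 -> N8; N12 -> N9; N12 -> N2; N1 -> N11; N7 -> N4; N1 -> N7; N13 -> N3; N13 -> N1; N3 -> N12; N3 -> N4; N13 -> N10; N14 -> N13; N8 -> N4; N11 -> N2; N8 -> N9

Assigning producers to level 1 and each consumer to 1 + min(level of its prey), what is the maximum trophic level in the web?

3

Producers (level 1): N2, N4, N10, N9.
Following each consumer down to its lowest-level prey: N9 → N6 → N5 (levels 1 through 3).
All prey of N5 (N6 2) are at level 2 or above, so N5 is at level 1 + 2 = 3.
Every consumer has at least one prey at level 2 or below, so none exceeds level 3.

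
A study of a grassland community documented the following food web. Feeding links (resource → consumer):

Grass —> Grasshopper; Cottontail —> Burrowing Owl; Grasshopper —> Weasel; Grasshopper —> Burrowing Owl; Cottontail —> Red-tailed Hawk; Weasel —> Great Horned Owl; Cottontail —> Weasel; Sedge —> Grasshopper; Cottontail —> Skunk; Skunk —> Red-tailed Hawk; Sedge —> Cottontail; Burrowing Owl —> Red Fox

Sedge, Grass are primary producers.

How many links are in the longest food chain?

3 links

One longest chain: Sedge → Grasshopper → Burrowing Owl → Red Fox.
It has 4 species and 3 links.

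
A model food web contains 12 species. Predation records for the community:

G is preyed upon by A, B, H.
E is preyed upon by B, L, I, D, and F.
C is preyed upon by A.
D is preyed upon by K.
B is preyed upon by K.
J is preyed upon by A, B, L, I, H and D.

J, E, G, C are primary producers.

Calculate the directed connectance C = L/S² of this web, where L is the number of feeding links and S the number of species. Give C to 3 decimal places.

The web has S = 12 species and L = 17 feeding links.
C = L / S² = 17 / 144 = 0.1181 ≈ 0.118.

C = 0.118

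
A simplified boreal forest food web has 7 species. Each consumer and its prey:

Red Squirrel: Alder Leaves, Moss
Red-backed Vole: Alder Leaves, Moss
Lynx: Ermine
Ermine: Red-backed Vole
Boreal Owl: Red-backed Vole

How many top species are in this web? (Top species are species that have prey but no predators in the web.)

Top species (has prey, but nothing eats it): Red Squirrel, Boreal Owl, Lynx.
Count: 3.

3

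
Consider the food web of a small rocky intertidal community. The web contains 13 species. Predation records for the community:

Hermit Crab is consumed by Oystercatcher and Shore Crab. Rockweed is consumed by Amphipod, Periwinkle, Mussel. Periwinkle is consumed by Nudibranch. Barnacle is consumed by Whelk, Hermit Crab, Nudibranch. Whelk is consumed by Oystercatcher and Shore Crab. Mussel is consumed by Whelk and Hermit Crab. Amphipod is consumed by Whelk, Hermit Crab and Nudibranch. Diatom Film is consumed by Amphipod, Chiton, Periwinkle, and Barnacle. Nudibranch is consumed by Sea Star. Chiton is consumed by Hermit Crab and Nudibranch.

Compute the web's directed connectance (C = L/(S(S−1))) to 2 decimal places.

The web has S = 13 species and L = 23 feeding links.
C = L / (S(S−1)) = 23 / 156 = 0.1474 ≈ 0.15.

C = 0.15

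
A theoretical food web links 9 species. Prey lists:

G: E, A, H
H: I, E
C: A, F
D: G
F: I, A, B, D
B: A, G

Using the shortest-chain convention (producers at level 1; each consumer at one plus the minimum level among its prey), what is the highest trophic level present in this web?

Producers (level 1): I, E, A.
Following each consumer down to its lowest-level prey: E → G → D (levels 1 through 3).
All prey of D (G 2) are at level 2 or above, so D is at level 1 + 2 = 3.
Every consumer has at least one prey at level 2 or below, so none exceeds level 3.

3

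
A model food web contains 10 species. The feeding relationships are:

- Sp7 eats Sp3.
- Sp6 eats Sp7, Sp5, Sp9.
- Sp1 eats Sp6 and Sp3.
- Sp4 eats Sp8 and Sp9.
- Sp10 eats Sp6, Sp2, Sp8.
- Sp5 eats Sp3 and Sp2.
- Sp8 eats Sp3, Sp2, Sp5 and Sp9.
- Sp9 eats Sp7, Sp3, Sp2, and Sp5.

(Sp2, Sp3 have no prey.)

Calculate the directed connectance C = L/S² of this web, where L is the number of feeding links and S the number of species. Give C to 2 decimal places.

C = 0.21

The web has S = 10 species and L = 21 feeding links.
C = L / S² = 21 / 100 = 0.2100 ≈ 0.21.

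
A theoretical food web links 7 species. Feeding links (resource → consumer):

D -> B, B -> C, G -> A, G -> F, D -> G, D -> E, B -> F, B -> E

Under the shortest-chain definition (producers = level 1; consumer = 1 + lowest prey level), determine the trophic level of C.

D is a producer → level 1.
B eats D → level 2.
C eats B → level 3.
No prey of C is below level 2, so 3 is the minimum.

Trophic level 3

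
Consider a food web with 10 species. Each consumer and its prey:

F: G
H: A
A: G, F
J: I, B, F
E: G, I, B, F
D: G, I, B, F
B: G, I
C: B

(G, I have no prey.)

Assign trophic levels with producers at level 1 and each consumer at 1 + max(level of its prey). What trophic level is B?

G is a producer → level 1.
B eats G (level 1); other prey at levels: I 1 → level 2.

Trophic level 2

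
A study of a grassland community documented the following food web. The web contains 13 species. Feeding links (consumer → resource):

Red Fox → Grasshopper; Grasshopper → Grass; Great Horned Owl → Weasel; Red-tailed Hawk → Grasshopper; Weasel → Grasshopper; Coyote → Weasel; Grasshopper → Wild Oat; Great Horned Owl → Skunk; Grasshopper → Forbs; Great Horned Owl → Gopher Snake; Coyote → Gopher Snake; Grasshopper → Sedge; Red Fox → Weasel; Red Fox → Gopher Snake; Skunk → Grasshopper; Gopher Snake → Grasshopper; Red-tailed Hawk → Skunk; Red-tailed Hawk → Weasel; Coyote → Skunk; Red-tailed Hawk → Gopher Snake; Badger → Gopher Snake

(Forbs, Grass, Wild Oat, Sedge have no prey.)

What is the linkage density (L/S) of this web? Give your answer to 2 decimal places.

There are L = 21 links among S = 13 species.
L/S = 21/13 = 1.6154 ≈ 1.62.

L/S = 1.62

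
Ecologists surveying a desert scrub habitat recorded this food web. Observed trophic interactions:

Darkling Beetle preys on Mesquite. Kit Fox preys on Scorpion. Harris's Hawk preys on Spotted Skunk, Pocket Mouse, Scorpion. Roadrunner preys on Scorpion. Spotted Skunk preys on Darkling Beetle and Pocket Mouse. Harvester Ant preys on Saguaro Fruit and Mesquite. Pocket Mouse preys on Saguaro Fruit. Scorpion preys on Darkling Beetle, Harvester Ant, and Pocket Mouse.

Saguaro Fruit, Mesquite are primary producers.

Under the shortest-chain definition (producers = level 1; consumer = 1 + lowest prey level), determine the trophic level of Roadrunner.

Trophic level 4

Saguaro Fruit is a producer → level 1.
Harvester Ant eats Saguaro Fruit → level 2.
Scorpion eats Harvester Ant → level 3.
Roadrunner eats Scorpion → level 4.
No prey of Roadrunner is below level 3, so 4 is the minimum.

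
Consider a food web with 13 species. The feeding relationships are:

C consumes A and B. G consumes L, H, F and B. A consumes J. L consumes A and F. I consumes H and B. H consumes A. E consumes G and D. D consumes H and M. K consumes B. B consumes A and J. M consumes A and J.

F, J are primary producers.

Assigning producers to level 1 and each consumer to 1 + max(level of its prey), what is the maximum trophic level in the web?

5

Producers (level 1): F, J.
J → A → H → G → E gives E level 5.
No species has a prey at level 5, so no species reaches level 6.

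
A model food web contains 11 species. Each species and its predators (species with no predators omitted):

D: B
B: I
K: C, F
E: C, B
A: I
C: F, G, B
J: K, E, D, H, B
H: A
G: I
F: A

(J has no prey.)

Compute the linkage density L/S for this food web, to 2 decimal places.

There are L = 18 links among S = 11 species.
L/S = 18/11 = 1.6364 ≈ 1.64.

L/S = 1.64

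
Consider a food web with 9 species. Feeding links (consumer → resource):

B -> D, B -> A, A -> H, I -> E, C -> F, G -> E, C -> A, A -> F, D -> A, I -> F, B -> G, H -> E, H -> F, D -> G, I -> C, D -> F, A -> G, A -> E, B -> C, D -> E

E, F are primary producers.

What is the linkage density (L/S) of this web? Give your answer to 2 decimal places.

There are L = 20 links among S = 9 species.
L/S = 20/9 = 2.2222 ≈ 2.22.

L/S = 2.22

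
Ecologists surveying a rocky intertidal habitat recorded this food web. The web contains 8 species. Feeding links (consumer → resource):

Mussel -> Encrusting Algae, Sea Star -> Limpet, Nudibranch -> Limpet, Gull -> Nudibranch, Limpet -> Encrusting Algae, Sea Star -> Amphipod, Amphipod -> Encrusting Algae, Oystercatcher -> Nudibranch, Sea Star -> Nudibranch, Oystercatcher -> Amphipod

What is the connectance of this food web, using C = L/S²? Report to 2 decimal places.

C = 0.16

The web has S = 8 species and L = 10 feeding links.
C = L / S² = 10 / 64 = 0.1562 ≈ 0.16.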